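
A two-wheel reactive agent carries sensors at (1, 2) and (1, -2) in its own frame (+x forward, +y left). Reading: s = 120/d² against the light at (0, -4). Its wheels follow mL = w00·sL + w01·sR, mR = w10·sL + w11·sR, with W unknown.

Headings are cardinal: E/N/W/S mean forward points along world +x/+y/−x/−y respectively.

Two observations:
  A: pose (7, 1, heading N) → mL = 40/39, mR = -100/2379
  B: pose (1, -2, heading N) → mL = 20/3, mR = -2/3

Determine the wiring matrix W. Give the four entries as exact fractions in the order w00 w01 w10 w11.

obs A: pose=(7,1,N) → sL=120/61, sR=40/39, mL=40/39, mR=-100/2379
obs B: pose=(1,-2,N) → sL=12, sR=20/3, mL=20/3, mR=-2/3
sensor matrix S = [[120/61, 40/39], [12, 20/3]]; det S = 640/793
solve [mL_A; mL_B] = S·[w00; w01] and [mR_A; mR_B] = S·[w10; w11]:
  w00 = 0, w01 = 1, w10 = 1/2, w11 = -1

0 1 1/2 -1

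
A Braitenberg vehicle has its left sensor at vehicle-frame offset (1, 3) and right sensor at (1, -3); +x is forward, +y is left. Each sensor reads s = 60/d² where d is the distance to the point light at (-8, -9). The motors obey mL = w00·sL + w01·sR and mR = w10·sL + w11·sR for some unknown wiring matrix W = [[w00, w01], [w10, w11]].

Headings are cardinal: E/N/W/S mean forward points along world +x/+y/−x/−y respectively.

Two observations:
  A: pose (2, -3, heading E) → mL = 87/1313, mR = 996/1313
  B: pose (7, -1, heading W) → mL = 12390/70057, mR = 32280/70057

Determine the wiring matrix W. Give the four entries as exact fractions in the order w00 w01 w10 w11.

1 -1/2 1 1

obs A: pose=(2,-3,E) → sL=30/101, sR=6/13, mL=87/1313, mR=996/1313
obs B: pose=(7,-1,W) → sL=60/221, sR=60/317, mL=12390/70057, mR=32280/70057
sensor matrix S = [[30/101, 6/13], [60/221, 60/317]]; det S = -6354720/91984841
solve [mL_A; mL_B] = S·[w00; w01] and [mR_A; mR_B] = S·[w10; w11]:
  w00 = 1, w01 = -1/2, w10 = 1, w11 = 1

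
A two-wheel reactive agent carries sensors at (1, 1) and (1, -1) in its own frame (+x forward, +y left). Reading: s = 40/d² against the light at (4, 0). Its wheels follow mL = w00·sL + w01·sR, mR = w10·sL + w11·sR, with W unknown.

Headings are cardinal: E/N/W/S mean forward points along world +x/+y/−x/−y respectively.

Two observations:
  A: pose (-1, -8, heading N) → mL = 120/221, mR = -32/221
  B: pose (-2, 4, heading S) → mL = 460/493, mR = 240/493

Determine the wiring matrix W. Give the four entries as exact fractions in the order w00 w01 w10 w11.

obs A: pose=(-1,-8,N) → sL=8/17, sR=8/13, mL=120/221, mR=-32/221
obs B: pose=(-2,4,S) → sL=20/17, sR=20/29, mL=460/493, mR=240/493
sensor matrix S = [[8/17, 8/13], [20/17, 20/29]]; det S = -2560/6409
solve [mL_A; mL_B] = S·[w00; w01] and [mR_A; mR_B] = S·[w10; w11]:
  w00 = 1/2, w01 = 1/2, w10 = 1, w11 = -1

1/2 1/2 1 -1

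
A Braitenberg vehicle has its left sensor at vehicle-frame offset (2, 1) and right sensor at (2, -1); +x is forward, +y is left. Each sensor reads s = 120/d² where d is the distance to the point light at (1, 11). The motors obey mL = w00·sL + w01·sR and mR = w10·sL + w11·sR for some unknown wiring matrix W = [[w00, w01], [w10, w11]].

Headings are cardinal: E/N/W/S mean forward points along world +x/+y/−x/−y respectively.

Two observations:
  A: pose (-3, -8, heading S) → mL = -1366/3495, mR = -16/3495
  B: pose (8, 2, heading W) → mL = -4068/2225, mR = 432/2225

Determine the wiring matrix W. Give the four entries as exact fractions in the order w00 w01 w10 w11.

obs A: pose=(-3,-8,S) → sL=4/15, sR=60/233, mL=-1366/3495, mR=-16/3495
obs B: pose=(8,2,W) → sL=24/25, sR=120/89, mL=-4068/2225, mR=432/2225
sensor matrix S = [[4/15, 60/233], [24/25, 120/89]]; det S = 11648/103685
solve [mL_A; mL_B] = S·[w00; w01] and [mR_A; mR_B] = S·[w10; w11]:
  w00 = -1/2, w01 = -1, w10 = -1/2, w11 = 1/2

-1/2 -1 -1/2 1/2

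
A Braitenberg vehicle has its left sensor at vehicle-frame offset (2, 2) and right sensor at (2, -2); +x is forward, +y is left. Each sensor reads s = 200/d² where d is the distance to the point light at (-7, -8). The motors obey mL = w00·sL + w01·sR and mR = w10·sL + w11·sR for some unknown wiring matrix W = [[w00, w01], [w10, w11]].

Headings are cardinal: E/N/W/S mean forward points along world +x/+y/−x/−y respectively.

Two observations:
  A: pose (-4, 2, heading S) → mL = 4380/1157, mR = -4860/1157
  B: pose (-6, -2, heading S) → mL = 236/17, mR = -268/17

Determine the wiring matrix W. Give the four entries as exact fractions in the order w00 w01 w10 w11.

obs A: pose=(-4,2,S) → sL=200/89, sR=40/13, mL=4380/1157, mR=-4860/1157
obs B: pose=(-6,-2,S) → sL=8, sR=200/17, mL=236/17, mR=-268/17
sensor matrix S = [[200/89, 40/13], [8, 200/17]]; det S = 35840/19669
solve [mL_A; mL_B] = S·[w00; w01] and [mR_A; mR_B] = S·[w10; w11]:
  w00 = 1, w01 = 1/2, w10 = -1/2, w11 = -1

1 1/2 -1/2 -1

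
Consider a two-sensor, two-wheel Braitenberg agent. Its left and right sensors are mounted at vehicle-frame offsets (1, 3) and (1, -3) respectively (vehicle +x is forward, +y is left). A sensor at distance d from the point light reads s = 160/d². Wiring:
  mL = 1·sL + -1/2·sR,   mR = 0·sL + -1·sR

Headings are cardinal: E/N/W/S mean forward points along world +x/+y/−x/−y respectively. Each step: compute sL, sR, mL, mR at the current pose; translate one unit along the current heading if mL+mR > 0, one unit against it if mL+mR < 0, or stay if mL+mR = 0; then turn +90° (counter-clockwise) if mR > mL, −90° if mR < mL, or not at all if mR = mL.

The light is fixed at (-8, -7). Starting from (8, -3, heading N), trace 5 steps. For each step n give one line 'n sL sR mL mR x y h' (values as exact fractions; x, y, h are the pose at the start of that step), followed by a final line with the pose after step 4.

0 80/97 80/193 11560/18721 -80/193 8 -3 N
1 160/353 160/293 18640/103429 -160/293 8 -2 E
2 8/17 1 -1/34 -1 7 -2 S
3 32/41 160/277 5584/11357 -160/277 7 -1 W
4 80/109 16/41 2408/4469 -16/41 8 -1 N
final 8 0 E

n=0: pose=(8,-3,N); sL=80/97, sR=80/193; mL=11560/18721, mR=-80/193; mL+mR=3800/18721 → advance +1; mR−mL=-19320/18721 → turn -1·90°
n=1: pose=(8,-2,E); sL=160/353, sR=160/293; mL=18640/103429, mR=-160/293; mL+mR=-37840/103429 → advance -1; mR−mL=-75120/103429 → turn -1·90°
n=2: pose=(7,-2,S); sL=8/17, sR=1; mL=-1/34, mR=-1; mL+mR=-35/34 → advance -1; mR−mL=-33/34 → turn -1·90°
n=3: pose=(7,-1,W); sL=32/41, sR=160/277; mL=5584/11357, mR=-160/277; mL+mR=-976/11357 → advance -1; mR−mL=-12144/11357 → turn -1·90°
n=4: pose=(8,-1,N); sL=80/109, sR=16/41; mL=2408/4469, mR=-16/41; mL+mR=664/4469 → advance +1; mR−mL=-4152/4469 → turn -1·90°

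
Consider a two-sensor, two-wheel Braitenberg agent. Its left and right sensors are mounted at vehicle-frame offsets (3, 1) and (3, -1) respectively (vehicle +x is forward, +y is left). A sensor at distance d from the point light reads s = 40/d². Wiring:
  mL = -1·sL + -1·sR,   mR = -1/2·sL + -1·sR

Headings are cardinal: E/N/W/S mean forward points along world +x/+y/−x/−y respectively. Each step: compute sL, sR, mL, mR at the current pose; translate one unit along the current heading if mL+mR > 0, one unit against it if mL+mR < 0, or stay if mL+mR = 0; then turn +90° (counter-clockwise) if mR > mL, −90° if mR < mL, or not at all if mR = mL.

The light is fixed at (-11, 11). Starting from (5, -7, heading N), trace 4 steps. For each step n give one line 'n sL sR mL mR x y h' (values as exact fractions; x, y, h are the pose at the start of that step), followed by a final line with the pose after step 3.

0 4/45 20/257 -1928/11565 -1414/11565 5 -7 N
1 40/569 40/493 -42480/280517 -32620/280517 5 -8 W
2 5/101 2/37 -387/3737 -589/7474 6 -8 S
3 40/689 40/761 -58000/524329 -42780/524329 6 -7 E
final 5 -7 N

n=0: pose=(5,-7,N); sL=4/45, sR=20/257; mL=-1928/11565, mR=-1414/11565; mL+mR=-1114/3855 → advance -1; mR−mL=2/45 → turn +1·90°
n=1: pose=(5,-8,W); sL=40/569, sR=40/493; mL=-42480/280517, mR=-32620/280517; mL+mR=-75100/280517 → advance -1; mR−mL=20/569 → turn +1·90°
n=2: pose=(6,-8,S); sL=5/101, sR=2/37; mL=-387/3737, mR=-589/7474; mL+mR=-1363/7474 → advance -1; mR−mL=5/202 → turn +1·90°
n=3: pose=(6,-7,E); sL=40/689, sR=40/761; mL=-58000/524329, mR=-42780/524329; mL+mR=-100780/524329 → advance -1; mR−mL=20/689 → turn +1·90°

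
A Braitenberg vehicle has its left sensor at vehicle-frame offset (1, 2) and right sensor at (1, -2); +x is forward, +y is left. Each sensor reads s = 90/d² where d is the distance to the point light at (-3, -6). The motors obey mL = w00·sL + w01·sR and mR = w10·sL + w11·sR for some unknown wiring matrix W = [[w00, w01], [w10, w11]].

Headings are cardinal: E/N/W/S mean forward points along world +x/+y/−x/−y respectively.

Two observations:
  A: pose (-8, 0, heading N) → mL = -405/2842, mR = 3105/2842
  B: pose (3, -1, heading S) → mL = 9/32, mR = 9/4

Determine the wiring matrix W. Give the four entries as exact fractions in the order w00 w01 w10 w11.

-1 1/2 -1/2 1

obs A: pose=(-8,0,N) → sL=45/49, sR=45/29, mL=-405/2842, mR=3105/2842
obs B: pose=(3,-1,S) → sL=9/8, sR=45/16, mL=9/32, mR=9/4
sensor matrix S = [[45/49, 45/29], [9/8, 45/16]]; det S = 19035/22736
solve [mL_A; mL_B] = S·[w00; w01] and [mR_A; mR_B] = S·[w10; w11]:
  w00 = -1, w01 = 1/2, w10 = -1/2, w11 = 1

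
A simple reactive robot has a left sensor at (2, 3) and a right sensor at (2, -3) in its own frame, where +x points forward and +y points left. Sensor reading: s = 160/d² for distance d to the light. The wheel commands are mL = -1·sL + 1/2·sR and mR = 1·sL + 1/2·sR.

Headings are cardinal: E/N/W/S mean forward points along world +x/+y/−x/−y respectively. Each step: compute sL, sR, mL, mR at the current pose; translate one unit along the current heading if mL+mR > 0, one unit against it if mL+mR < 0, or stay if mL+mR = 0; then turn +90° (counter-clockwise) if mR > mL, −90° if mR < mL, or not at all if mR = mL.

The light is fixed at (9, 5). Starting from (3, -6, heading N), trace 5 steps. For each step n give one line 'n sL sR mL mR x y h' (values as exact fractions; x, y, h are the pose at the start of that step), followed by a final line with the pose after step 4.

0 80/81 16/9 -8/81 152/81 3 -6 N
1 160/233 160/113 560/26329 36720/26329 3 -5 W
2 1 40/61 -41/61 81/61 2 -5 S
3 160/89 160/221 -28240/19669 42480/19669 2 -6 E
4 80/81 16/9 -8/81 152/81 3 -6 N
final 3 -5 W

n=0: pose=(3,-6,N); sL=80/81, sR=16/9; mL=-8/81, mR=152/81; mL+mR=16/9 → advance +1; mR−mL=160/81 → turn +1·90°
n=1: pose=(3,-5,W); sL=160/233, sR=160/113; mL=560/26329, mR=36720/26329; mL+mR=160/113 → advance +1; mR−mL=320/233 → turn +1·90°
n=2: pose=(2,-5,S); sL=1, sR=40/61; mL=-41/61, mR=81/61; mL+mR=40/61 → advance +1; mR−mL=2 → turn +1·90°
n=3: pose=(2,-6,E); sL=160/89, sR=160/221; mL=-28240/19669, mR=42480/19669; mL+mR=160/221 → advance +1; mR−mL=320/89 → turn +1·90°
n=4: pose=(3,-6,N); sL=80/81, sR=16/9; mL=-8/81, mR=152/81; mL+mR=16/9 → advance +1; mR−mL=160/81 → turn +1·90°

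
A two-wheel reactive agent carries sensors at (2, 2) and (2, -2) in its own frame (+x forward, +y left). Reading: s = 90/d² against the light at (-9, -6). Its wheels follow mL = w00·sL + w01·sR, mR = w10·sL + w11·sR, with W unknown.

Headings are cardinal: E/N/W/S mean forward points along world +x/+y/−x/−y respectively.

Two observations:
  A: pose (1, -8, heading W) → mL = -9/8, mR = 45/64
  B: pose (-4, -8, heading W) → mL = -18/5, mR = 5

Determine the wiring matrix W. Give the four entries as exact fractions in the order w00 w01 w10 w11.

-1 0 0 1/2

obs A: pose=(1,-8,W) → sL=9/8, sR=45/32, mL=-9/8, mR=45/64
obs B: pose=(-4,-8,W) → sL=18/5, sR=10, mL=-18/5, mR=5
sensor matrix S = [[9/8, 45/32], [18/5, 10]]; det S = 99/16
solve [mL_A; mL_B] = S·[w00; w01] and [mR_A; mR_B] = S·[w10; w11]:
  w00 = -1, w01 = 0, w10 = 0, w11 = 1/2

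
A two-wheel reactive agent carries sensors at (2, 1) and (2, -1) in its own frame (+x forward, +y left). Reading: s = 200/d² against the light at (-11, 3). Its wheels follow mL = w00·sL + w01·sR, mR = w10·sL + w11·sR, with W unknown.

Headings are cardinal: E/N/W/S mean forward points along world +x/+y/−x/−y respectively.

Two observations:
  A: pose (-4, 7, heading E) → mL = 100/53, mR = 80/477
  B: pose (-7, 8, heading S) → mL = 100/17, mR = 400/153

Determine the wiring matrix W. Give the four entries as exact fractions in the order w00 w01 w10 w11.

1 0 -1/2 1/2

obs A: pose=(-4,7,E) → sL=100/53, sR=20/9, mL=100/53, mR=80/477
obs B: pose=(-7,8,S) → sL=100/17, sR=100/9, mL=100/17, mR=400/153
sensor matrix S = [[100/53, 20/9], [100/17, 100/9]]; det S = 64000/8109
solve [mL_A; mL_B] = S·[w00; w01] and [mR_A; mR_B] = S·[w10; w11]:
  w00 = 1, w01 = 0, w10 = -1/2, w11 = 1/2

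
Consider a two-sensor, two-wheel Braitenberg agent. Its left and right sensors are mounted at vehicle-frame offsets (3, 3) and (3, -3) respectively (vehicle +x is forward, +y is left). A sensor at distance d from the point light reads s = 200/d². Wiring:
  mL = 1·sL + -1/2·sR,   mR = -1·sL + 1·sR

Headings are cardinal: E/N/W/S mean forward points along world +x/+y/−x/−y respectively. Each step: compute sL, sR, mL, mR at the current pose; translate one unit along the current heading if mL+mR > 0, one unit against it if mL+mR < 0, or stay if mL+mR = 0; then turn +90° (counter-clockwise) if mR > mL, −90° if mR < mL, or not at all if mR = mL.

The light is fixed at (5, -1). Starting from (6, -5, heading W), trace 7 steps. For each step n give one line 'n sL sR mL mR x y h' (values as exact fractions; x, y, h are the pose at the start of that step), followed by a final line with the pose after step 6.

n=0: pose=(6,-5,W); sL=200/53, sR=40; mL=-860/53, mR=1920/53; mL+mR=20 → advance +1; mR−mL=2780/53 → turn +1·90°
n=1: pose=(5,-5,S); sL=100/29, sR=100/29; mL=50/29, mR=0; mL+mR=50/29 → advance +1; mR−mL=-50/29 → turn -1·90°
n=2: pose=(5,-6,W); sL=200/73, sR=200/13; mL=-4700/949, mR=12000/949; mL+mR=100/13 → advance +1; mR−mL=16700/949 → turn +1·90°
n=3: pose=(4,-6,S); sL=50/17, sR=5/2; mL=115/68, mR=-15/34; mL+mR=5/4 → advance +1; mR−mL=-145/68 → turn -1·90°
n=4: pose=(4,-7,W); sL=200/97, sR=8; mL=-188/97, mR=576/97; mL+mR=4 → advance +1; mR−mL=764/97 → turn +1·90°
n=5: pose=(3,-7,S); sL=100/41, sR=100/53; mL=3250/2173, mR=-1200/2173; mL+mR=50/53 → advance +1; mR−mL=-4450/2173 → turn -1·90°
n=6: pose=(3,-8,W); sL=8/5, sR=200/41; mL=-172/205, mR=672/205; mL+mR=100/41 → advance +1; mR−mL=844/205 → turn +1·90°

0 200/53 40 -860/53 1920/53 6 -5 W
1 100/29 100/29 50/29 0 5 -5 S
2 200/73 200/13 -4700/949 12000/949 5 -6 W
3 50/17 5/2 115/68 -15/34 4 -6 S
4 200/97 8 -188/97 576/97 4 -7 W
5 100/41 100/53 3250/2173 -1200/2173 3 -7 S
6 8/5 200/41 -172/205 672/205 3 -8 W
final 2 -8 S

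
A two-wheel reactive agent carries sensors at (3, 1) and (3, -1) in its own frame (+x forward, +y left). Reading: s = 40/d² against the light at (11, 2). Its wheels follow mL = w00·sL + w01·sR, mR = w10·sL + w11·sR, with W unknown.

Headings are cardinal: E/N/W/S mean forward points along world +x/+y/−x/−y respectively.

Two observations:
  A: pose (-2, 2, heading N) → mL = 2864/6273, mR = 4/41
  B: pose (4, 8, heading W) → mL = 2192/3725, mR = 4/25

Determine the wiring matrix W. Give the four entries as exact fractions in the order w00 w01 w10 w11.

obs A: pose=(-2,2,N) → sL=8/41, sR=40/153, mL=2864/6273, mR=4/41
obs B: pose=(4,8,W) → sL=8/25, sR=40/149, mL=2192/3725, mR=4/25
sensor matrix S = [[8/41, 40/153], [8/25, 40/149]]; det S = -146176/4673385
solve [mL_A; mL_B] = S·[w00; w01] and [mR_A; mR_B] = S·[w10; w11]:
  w00 = 1, w01 = 1, w10 = 1/2, w11 = 0

1 1 1/2 0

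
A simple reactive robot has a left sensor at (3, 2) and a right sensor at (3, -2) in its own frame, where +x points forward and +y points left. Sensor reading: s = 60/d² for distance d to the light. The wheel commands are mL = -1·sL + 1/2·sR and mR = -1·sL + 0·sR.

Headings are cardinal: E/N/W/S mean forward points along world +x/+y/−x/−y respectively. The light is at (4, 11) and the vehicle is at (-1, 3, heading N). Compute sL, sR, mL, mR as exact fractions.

left sensor world pos  = (-3, 6); dL² = 74
right sensor world pos = (1, 6); dR² = 34
sL = 60/74 = 30/37
sR = 60/34 = 30/17
mL = -1·sL + 1/2·sR = 45/629
mR = -1·sL + 0·sR = -30/37

30/37 30/17 45/629 -30/37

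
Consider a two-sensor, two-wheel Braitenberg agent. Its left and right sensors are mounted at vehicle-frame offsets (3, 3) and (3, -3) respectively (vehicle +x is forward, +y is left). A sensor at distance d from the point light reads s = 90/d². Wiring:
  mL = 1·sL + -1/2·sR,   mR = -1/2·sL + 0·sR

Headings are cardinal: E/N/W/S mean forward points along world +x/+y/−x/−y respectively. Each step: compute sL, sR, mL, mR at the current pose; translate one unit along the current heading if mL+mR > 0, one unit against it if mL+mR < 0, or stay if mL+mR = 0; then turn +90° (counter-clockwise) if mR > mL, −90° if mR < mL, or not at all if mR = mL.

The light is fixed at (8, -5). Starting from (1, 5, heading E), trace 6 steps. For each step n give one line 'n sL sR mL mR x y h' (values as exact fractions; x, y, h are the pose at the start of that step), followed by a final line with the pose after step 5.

0 18/37 18/13 -99/481 -9/37 1 5 E
1 45/37 9/17 1197/1258 -45/74 0 5 S
2 90/157 18/53 3357/8321 -45/157 0 4 W
3 5/16 1/2 1/16 -5/32 -1 4 N
4 90/157 90/61 -1575/9577 -45/157 -1 3 E
5 45/37 45/97 7065/7178 -45/74 -2 3 S
final -2 2 W

n=0: pose=(1,5,E); sL=18/37, sR=18/13; mL=-99/481, mR=-9/37; mL+mR=-216/481 → advance -1; mR−mL=-18/481 → turn -1·90°
n=1: pose=(0,5,S); sL=45/37, sR=9/17; mL=1197/1258, mR=-45/74; mL+mR=216/629 → advance +1; mR−mL=-981/629 → turn -1·90°
n=2: pose=(0,4,W); sL=90/157, sR=18/53; mL=3357/8321, mR=-45/157; mL+mR=972/8321 → advance +1; mR−mL=-5742/8321 → turn -1·90°
n=3: pose=(-1,4,N); sL=5/16, sR=1/2; mL=1/16, mR=-5/32; mL+mR=-3/32 → advance -1; mR−mL=-7/32 → turn -1·90°
n=4: pose=(-1,3,E); sL=90/157, sR=90/61; mL=-1575/9577, mR=-45/157; mL+mR=-4320/9577 → advance -1; mR−mL=-1170/9577 → turn -1·90°
n=5: pose=(-2,3,S); sL=45/37, sR=45/97; mL=7065/7178, mR=-45/74; mL+mR=1350/3589 → advance +1; mR−mL=-5715/3589 → turn -1·90°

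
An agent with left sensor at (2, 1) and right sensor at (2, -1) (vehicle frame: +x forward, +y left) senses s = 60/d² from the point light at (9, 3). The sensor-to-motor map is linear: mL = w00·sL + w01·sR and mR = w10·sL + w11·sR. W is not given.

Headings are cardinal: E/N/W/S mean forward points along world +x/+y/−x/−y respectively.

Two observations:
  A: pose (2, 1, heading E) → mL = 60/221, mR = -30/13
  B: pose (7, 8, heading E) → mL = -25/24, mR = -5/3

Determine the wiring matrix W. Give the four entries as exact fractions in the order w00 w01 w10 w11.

1/2 -1/2 -1 0

obs A: pose=(2,1,E) → sL=30/13, sR=30/17, mL=60/221, mR=-30/13
obs B: pose=(7,8,E) → sL=5/3, sR=15/4, mL=-25/24, mR=-5/3
sensor matrix S = [[30/13, 30/17], [5/3, 15/4]]; det S = 2525/442
solve [mL_A; mL_B] = S·[w00; w01] and [mR_A; mR_B] = S·[w10; w11]:
  w00 = 1/2, w01 = -1/2, w10 = -1, w11 = 0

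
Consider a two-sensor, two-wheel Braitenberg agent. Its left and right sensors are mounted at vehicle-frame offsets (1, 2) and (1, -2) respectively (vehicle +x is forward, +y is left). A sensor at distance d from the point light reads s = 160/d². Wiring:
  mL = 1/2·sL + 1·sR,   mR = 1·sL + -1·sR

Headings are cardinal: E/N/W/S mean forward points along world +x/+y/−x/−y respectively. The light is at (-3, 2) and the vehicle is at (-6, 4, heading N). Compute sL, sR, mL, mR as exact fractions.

left sensor world pos  = (-8, 5); dL² = 34
right sensor world pos = (-4, 5); dR² = 10
sL = 160/34 = 80/17
sR = 160/10 = 16
mL = 1/2·sL + 1·sR = 312/17
mR = 1·sL + -1·sR = -192/17

80/17 16 312/17 -192/17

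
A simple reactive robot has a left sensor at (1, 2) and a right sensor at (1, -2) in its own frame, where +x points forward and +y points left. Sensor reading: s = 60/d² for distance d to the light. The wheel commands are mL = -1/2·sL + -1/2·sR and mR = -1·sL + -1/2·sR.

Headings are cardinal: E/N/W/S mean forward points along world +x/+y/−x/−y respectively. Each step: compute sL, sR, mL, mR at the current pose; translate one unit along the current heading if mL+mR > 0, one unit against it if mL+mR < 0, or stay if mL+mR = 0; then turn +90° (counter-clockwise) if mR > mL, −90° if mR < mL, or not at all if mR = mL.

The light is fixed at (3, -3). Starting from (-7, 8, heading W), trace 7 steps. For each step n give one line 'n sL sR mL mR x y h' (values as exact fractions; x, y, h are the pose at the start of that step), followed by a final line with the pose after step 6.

n=0: pose=(-7,8,W); sL=30/101, sR=6/29; mL=-738/2929, mR=-1173/2929; mL+mR=-1911/2929 → advance -1; mR−mL=-15/101 → turn -1·90°
n=1: pose=(-6,8,N); sL=12/53, sR=60/193; mL=-2748/10229, mR=-3906/10229; mL+mR=-6654/10229 → advance -1; mR−mL=-6/53 → turn -1·90°
n=2: pose=(-6,7,E); sL=15/52, sR=15/32; mL=-315/832, mR=-435/832; mL+mR=-375/416 → advance -1; mR−mL=-15/104 → turn -1·90°
n=3: pose=(-7,7,S); sL=12/29, sR=4/15; mL=-148/435, mR=-238/435; mL+mR=-386/435 → advance -1; mR−mL=-6/29 → turn -1·90°
n=4: pose=(-7,8,W); sL=30/101, sR=6/29; mL=-738/2929, mR=-1173/2929; mL+mR=-1911/2929 → advance -1; mR−mL=-15/101 → turn -1·90°
n=5: pose=(-6,8,N); sL=12/53, sR=60/193; mL=-2748/10229, mR=-3906/10229; mL+mR=-6654/10229 → advance -1; mR−mL=-6/53 → turn -1·90°
n=6: pose=(-6,7,E); sL=15/52, sR=15/32; mL=-315/832, mR=-435/832; mL+mR=-375/416 → advance -1; mR−mL=-15/104 → turn -1·90°

0 30/101 6/29 -738/2929 -1173/2929 -7 8 W
1 12/53 60/193 -2748/10229 -3906/10229 -6 8 N
2 15/52 15/32 -315/832 -435/832 -6 7 E
3 12/29 4/15 -148/435 -238/435 -7 7 S
4 30/101 6/29 -738/2929 -1173/2929 -7 8 W
5 12/53 60/193 -2748/10229 -3906/10229 -6 8 N
6 15/52 15/32 -315/832 -435/832 -6 7 E
final -7 7 S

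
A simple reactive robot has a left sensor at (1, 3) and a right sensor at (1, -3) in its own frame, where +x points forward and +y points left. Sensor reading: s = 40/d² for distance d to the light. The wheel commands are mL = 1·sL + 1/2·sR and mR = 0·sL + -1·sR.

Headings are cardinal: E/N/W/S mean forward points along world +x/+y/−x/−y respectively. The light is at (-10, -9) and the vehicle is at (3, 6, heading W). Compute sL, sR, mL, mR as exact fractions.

left sensor world pos  = (2, 3); dL² = 288
right sensor world pos = (2, 9); dR² = 468
sL = 40/288 = 5/36
sR = 40/468 = 10/117
mL = 1·sL + 1/2·sR = 85/468
mR = 0·sL + -1·sR = -10/117

5/36 10/117 85/468 -10/117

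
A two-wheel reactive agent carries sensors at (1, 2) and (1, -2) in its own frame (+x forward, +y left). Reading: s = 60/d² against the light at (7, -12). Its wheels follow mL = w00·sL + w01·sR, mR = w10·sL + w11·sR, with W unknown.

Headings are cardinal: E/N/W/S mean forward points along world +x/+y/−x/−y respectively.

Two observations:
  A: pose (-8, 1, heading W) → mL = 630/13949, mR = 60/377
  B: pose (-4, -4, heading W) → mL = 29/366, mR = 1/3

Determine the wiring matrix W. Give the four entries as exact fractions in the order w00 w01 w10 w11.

-1/2 1 1 0

obs A: pose=(-8,1,W) → sL=60/377, sR=60/481, mL=630/13949, mR=60/377
obs B: pose=(-4,-4,W) → sL=1/3, sR=15/61, mL=29/366, mR=1/3
sensor matrix S = [[60/377, 60/481], [1/3, 15/61]]; det S = -160/65453
solve [mL_A; mL_B] = S·[w00; w01] and [mR_A; mR_B] = S·[w10; w11]:
  w00 = -1/2, w01 = 1, w10 = 1, w11 = 0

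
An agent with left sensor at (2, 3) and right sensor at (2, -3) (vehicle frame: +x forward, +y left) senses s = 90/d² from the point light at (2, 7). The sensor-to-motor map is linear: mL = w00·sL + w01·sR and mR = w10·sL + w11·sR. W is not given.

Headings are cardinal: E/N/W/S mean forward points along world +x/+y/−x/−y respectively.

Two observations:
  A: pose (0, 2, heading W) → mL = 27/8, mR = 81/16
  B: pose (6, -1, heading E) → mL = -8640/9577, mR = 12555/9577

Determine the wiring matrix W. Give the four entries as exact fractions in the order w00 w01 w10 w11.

-1 1 1/2 1

obs A: pose=(0,2,W) → sL=9/8, sR=9/2, mL=27/8, mR=81/16
obs B: pose=(6,-1,E) → sL=90/61, sR=90/157, mL=-8640/9577, mR=12555/9577
sensor matrix S = [[9/8, 9/2], [90/61, 90/157]]; det S = -229635/38308
solve [mL_A; mL_B] = S·[w00; w01] and [mR_A; mR_B] = S·[w10; w11]:
  w00 = -1, w01 = 1, w10 = 1/2, w11 = 1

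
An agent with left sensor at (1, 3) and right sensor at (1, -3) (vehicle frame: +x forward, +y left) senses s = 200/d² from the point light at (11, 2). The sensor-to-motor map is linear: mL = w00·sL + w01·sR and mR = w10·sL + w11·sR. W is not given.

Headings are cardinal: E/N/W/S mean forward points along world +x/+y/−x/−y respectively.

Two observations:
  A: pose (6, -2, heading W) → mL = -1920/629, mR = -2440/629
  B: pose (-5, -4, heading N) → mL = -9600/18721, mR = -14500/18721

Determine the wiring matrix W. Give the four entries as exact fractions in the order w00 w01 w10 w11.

1 -1 -1/2 -1/2

obs A: pose=(6,-2,W) → sL=40/17, sR=200/37, mL=-1920/629, mR=-2440/629
obs B: pose=(-5,-4,N) → sL=100/193, sR=100/97, mL=-9600/18721, mR=-14500/18721
sensor matrix S = [[40/17, 200/37], [100/193, 100/97]]; det S = -4416000/11775509
solve [mL_A; mL_B] = S·[w00; w01] and [mR_A; mR_B] = S·[w10; w11]:
  w00 = 1, w01 = -1, w10 = -1/2, w11 = -1/2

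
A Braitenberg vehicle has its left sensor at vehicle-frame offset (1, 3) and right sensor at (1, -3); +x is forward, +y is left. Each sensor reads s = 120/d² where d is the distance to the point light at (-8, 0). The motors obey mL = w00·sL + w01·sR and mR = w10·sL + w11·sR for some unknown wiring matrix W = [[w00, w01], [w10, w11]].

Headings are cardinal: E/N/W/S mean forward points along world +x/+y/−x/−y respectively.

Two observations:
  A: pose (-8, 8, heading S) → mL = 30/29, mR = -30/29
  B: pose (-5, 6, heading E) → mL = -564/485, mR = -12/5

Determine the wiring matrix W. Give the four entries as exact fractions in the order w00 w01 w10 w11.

1 -1/2 0 -1/2

obs A: pose=(-8,8,S) → sL=60/29, sR=60/29, mL=30/29, mR=-30/29
obs B: pose=(-5,6,E) → sL=120/97, sR=24/5, mL=-564/485, mR=-12/5
sensor matrix S = [[60/29, 60/29], [120/97, 24/5]]; det S = 20736/2813
solve [mL_A; mL_B] = S·[w00; w01] and [mR_A; mR_B] = S·[w10; w11]:
  w00 = 1, w01 = -1/2, w10 = 0, w11 = -1/2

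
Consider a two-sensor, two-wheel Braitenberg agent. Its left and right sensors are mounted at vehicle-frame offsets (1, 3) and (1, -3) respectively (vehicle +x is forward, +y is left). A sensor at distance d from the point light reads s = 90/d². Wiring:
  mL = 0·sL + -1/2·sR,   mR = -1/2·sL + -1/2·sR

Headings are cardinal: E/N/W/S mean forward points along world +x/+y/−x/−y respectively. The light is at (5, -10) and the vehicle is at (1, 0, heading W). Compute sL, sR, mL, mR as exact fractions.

45/37 45/97 -45/194 -3015/3589

left sensor world pos  = (0, -3); dL² = 74
right sensor world pos = (0, 3); dR² = 194
sL = 90/74 = 45/37
sR = 90/194 = 45/97
mL = 0·sL + -1/2·sR = -45/194
mR = -1/2·sL + -1/2·sR = -3015/3589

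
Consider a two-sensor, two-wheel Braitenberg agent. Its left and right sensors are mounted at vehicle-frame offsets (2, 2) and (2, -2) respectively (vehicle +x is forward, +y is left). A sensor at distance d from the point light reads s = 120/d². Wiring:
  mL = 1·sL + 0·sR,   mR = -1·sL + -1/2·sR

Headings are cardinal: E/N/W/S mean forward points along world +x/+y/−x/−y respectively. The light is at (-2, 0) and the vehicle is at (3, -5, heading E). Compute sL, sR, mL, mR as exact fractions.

60/29 60/49 60/29 -3810/1421

left sensor world pos  = (5, -3); dL² = 58
right sensor world pos = (5, -7); dR² = 98
sL = 120/58 = 60/29
sR = 120/98 = 60/49
mL = 1·sL + 0·sR = 60/29
mR = -1·sL + -1/2·sR = -3810/1421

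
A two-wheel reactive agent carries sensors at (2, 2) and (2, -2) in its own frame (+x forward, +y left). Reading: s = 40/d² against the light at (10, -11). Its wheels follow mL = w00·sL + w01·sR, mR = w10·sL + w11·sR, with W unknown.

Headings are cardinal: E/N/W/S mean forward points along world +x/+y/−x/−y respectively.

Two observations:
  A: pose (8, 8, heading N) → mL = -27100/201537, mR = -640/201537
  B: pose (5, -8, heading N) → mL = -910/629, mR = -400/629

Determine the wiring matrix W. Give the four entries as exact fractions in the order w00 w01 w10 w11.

-1/2 -1 1 -1

obs A: pose=(8,8,N) → sL=40/457, sR=40/441, mL=-27100/201537, mR=-640/201537
obs B: pose=(5,-8,N) → sL=20/37, sR=20/17, mL=-910/629, mR=-400/629
sensor matrix S = [[40/457, 40/441], [20/37, 20/17]]; det S = 6838400/126766773
solve [mL_A; mL_B] = S·[w00; w01] and [mR_A; mR_B] = S·[w10; w11]:
  w00 = -1/2, w01 = -1, w10 = 1, w11 = -1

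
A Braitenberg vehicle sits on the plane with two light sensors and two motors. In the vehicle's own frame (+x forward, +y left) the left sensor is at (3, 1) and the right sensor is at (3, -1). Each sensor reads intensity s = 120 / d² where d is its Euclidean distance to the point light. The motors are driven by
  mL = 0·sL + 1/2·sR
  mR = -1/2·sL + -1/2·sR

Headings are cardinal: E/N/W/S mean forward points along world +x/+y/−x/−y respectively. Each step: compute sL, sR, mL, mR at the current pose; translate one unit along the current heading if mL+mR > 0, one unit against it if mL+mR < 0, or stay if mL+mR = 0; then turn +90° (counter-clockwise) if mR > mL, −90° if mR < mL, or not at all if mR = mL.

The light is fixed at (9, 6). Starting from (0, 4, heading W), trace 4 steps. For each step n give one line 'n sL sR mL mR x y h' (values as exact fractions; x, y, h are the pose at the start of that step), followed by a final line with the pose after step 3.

0 40/51 24/29 12/29 -1192/1479 0 4 W
1 60/41 12/5 6/5 -396/205 1 4 N
2 120/29 120/41 60/41 -4200/1189 1 3 E
3 6/5 15/17 15/34 -177/170 0 3 S
final 0 4 W

n=0: pose=(0,4,W); sL=40/51, sR=24/29; mL=12/29, mR=-1192/1479; mL+mR=-20/51 → advance -1; mR−mL=-1804/1479 → turn -1·90°
n=1: pose=(1,4,N); sL=60/41, sR=12/5; mL=6/5, mR=-396/205; mL+mR=-30/41 → advance -1; mR−mL=-642/205 → turn -1·90°
n=2: pose=(1,3,E); sL=120/29, sR=120/41; mL=60/41, mR=-4200/1189; mL+mR=-60/29 → advance -1; mR−mL=-5940/1189 → turn -1·90°
n=3: pose=(0,3,S); sL=6/5, sR=15/17; mL=15/34, mR=-177/170; mL+mR=-3/5 → advance -1; mR−mL=-126/85 → turn -1·90°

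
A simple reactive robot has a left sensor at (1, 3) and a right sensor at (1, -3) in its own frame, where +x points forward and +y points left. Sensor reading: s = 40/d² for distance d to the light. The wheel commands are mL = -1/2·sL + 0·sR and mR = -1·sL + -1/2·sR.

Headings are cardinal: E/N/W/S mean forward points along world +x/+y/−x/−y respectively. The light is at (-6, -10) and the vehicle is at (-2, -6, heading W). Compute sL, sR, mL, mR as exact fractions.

4 20/29 -2 -126/29

left sensor world pos  = (-3, -9); dL² = 10
right sensor world pos = (-3, -3); dR² = 58
sL = 40/10 = 4
sR = 40/58 = 20/29
mL = -1/2·sL + 0·sR = -2
mR = -1·sL + -1/2·sR = -126/29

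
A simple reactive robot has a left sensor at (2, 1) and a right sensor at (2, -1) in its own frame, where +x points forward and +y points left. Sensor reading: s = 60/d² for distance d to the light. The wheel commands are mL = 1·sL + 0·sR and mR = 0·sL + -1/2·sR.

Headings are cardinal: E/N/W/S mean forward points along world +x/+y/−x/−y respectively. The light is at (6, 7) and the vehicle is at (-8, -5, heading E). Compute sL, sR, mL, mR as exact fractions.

12/53 60/313 12/53 -30/313

left sensor world pos  = (-6, -4); dL² = 265
right sensor world pos = (-6, -6); dR² = 313
sL = 60/265 = 12/53
sR = 60/313 = 60/313
mL = 1·sL + 0·sR = 12/53
mR = 0·sL + -1/2·sR = -30/313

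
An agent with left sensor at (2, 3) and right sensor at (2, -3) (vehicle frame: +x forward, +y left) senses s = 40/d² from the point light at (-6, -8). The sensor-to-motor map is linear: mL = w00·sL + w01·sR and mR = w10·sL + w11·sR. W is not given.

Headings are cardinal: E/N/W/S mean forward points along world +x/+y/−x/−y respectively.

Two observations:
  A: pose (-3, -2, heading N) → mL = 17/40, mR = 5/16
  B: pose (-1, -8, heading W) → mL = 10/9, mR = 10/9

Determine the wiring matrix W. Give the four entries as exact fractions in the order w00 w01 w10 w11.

obs A: pose=(-3,-2,N) → sL=5/8, sR=2/5, mL=17/40, mR=5/16
obs B: pose=(-1,-8,W) → sL=20/9, sR=20/9, mL=10/9, mR=10/9
sensor matrix S = [[5/8, 2/5], [20/9, 20/9]]; det S = 1/2
solve [mL_A; mL_B] = S·[w00; w01] and [mR_A; mR_B] = S·[w10; w11]:
  w00 = 1, w01 = -1/2, w10 = 1/2, w11 = 0

1 -1/2 1/2 0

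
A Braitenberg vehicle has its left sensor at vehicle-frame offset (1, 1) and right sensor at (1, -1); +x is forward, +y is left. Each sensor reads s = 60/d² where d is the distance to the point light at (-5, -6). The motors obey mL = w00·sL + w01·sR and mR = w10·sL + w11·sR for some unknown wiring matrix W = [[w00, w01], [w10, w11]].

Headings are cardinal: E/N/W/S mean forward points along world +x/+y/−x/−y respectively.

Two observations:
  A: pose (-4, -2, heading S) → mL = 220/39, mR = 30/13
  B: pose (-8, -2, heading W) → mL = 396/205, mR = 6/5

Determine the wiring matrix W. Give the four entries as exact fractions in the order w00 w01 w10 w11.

obs A: pose=(-4,-2,S) → sL=60/13, sR=20/3, mL=220/39, mR=30/13
obs B: pose=(-8,-2,W) → sL=12/5, sR=60/41, mL=396/205, mR=6/5
sensor matrix S = [[60/13, 20/3], [12/5, 60/41]]; det S = -4928/533
solve [mL_A; mL_B] = S·[w00; w01] and [mR_A; mR_B] = S·[w10; w11]:
  w00 = 1/2, w01 = 1/2, w10 = 1/2, w11 = 0

1/2 1/2 1/2 0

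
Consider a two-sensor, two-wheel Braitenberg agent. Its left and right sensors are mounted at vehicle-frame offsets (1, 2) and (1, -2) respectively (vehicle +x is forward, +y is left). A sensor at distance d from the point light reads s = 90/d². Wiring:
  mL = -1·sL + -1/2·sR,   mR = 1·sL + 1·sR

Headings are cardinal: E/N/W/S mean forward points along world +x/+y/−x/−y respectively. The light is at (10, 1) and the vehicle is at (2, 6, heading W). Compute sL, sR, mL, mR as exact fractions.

1 9/13 -35/26 22/13

left sensor world pos  = (1, 4); dL² = 90
right sensor world pos = (1, 8); dR² = 130
sL = 90/90 = 1
sR = 90/130 = 9/13
mL = -1·sL + -1/2·sR = -35/26
mR = 1·sL + 1·sR = 22/13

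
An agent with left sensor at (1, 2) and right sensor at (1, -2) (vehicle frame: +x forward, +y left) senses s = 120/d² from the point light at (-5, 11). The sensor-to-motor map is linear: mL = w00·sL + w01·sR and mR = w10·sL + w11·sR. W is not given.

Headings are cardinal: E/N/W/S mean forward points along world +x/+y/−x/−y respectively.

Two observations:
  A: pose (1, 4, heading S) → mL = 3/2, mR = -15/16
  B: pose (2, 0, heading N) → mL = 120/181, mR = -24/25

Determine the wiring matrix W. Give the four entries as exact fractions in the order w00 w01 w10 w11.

0 1 -1 0

obs A: pose=(1,4,S) → sL=15/16, sR=3/2, mL=3/2, mR=-15/16
obs B: pose=(2,0,N) → sL=24/25, sR=120/181, mL=120/181, mR=-24/25
sensor matrix S = [[15/16, 3/2], [24/25, 120/181]]; det S = -7407/9050
solve [mL_A; mL_B] = S·[w00; w01] and [mR_A; mR_B] = S·[w10; w11]:
  w00 = 0, w01 = 1, w10 = -1, w11 = 0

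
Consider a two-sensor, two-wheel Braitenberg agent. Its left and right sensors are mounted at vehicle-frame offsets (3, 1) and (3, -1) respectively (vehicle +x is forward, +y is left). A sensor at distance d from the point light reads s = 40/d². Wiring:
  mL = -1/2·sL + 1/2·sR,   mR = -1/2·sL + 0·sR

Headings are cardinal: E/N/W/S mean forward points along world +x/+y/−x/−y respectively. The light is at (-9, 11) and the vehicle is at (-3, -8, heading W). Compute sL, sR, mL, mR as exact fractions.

left sensor world pos  = (-6, -9); dL² = 409
right sensor world pos = (-6, -7); dR² = 333
sL = 40/409 = 40/409
sR = 40/333 = 40/333
mL = -1/2·sL + 1/2·sR = 1520/136197
mR = -1/2·sL + 0·sR = -20/409

40/409 40/333 1520/136197 -20/409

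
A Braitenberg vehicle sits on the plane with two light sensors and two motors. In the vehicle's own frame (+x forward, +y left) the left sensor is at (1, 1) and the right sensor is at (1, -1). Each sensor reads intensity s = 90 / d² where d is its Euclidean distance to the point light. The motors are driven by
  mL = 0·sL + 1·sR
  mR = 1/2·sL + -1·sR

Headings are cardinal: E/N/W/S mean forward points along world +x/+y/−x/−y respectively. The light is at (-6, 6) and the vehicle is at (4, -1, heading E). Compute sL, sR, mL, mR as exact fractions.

left sensor world pos  = (5, 0); dL² = 157
right sensor world pos = (5, -2); dR² = 185
sL = 90/157 = 90/157
sR = 90/185 = 18/37
mL = 0·sL + 1·sR = 18/37
mR = 1/2·sL + -1·sR = -1161/5809

90/157 18/37 18/37 -1161/5809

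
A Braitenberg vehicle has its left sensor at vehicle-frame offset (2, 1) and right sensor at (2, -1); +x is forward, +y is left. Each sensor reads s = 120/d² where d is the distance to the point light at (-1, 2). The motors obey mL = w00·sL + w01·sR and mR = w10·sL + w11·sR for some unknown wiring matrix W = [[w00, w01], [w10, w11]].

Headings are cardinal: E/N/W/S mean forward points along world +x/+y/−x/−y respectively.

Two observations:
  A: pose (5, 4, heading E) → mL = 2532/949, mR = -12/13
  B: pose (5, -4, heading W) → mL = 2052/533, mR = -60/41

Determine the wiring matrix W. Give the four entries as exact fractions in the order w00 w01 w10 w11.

1/2 1 0 -1/2

obs A: pose=(5,4,E) → sL=120/73, sR=24/13, mL=2532/949, mR=-12/13
obs B: pose=(5,-4,W) → sL=24/13, sR=120/41, mL=2052/533, mR=-60/41
sensor matrix S = [[120/73, 24/13], [24/13, 120/41]]; det S = 709632/505817
solve [mL_A; mL_B] = S·[w00; w01] and [mR_A; mR_B] = S·[w10; w11]:
  w00 = 1/2, w01 = 1, w10 = 0, w11 = -1/2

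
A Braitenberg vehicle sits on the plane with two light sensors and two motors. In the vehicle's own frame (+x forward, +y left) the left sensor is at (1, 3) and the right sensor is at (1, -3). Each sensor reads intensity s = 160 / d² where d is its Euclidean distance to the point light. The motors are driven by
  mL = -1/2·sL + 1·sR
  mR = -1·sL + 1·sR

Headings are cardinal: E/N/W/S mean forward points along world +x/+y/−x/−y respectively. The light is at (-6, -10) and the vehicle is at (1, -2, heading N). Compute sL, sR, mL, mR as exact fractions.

left sensor world pos  = (-2, -1); dL² = 97
right sensor world pos = (4, -1); dR² = 181
sL = 160/97 = 160/97
sR = 160/181 = 160/181
mL = -1/2·sL + 1·sR = 1040/17557
mR = -1·sL + 1·sR = -13440/17557

160/97 160/181 1040/17557 -13440/17557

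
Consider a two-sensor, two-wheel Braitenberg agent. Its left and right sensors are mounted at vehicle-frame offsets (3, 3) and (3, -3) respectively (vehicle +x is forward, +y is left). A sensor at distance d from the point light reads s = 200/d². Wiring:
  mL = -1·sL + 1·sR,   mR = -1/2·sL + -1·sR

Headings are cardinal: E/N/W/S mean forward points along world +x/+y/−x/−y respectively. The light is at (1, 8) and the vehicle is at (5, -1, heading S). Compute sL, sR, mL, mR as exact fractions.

200/193 40/29 1920/5597 -10620/5597

left sensor world pos  = (8, -4); dL² = 193
right sensor world pos = (2, -4); dR² = 145
sL = 200/193 = 200/193
sR = 200/145 = 40/29
mL = -1·sL + 1·sR = 1920/5597
mR = -1/2·sL + -1·sR = -10620/5597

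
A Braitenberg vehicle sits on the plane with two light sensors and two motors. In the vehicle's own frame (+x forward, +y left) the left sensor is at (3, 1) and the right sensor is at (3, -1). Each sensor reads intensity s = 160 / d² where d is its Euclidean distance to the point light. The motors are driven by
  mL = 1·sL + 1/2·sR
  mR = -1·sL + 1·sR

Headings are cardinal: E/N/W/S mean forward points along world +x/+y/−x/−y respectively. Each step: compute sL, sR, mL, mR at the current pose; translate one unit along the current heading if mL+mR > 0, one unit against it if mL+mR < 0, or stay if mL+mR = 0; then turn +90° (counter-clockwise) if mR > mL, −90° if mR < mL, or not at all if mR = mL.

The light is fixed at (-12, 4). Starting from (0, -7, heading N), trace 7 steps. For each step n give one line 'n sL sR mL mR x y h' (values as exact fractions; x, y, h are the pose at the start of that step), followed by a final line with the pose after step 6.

n=0: pose=(0,-7,N); sL=32/37, sR=160/233; mL=10416/8621, mR=-1536/8621; mL+mR=240/233 → advance +1; mR−mL=-11952/8621 → turn -1·90°
n=1: pose=(0,-6,E); sL=80/153, sR=80/173; mL=19960/26469, mR=-1600/26469; mL+mR=120/173 → advance +1; mR−mL=-21560/26469 → turn -1·90°
n=2: pose=(1,-6,S); sL=32/73, sR=160/313; mL=15856/22849, mR=1664/22849; mL+mR=240/313 → advance +1; mR−mL=-14192/22849 → turn -1·90°
n=3: pose=(1,-7,W); sL=40/61, sR=4/5; mL=322/305, mR=44/305; mL+mR=6/5 → advance +1; mR−mL=-278/305 → turn -1·90°
n=4: pose=(0,-7,N); sL=32/37, sR=160/233; mL=10416/8621, mR=-1536/8621; mL+mR=240/233 → advance +1; mR−mL=-11952/8621 → turn -1·90°
n=5: pose=(0,-6,E); sL=80/153, sR=80/173; mL=19960/26469, mR=-1600/26469; mL+mR=120/173 → advance +1; mR−mL=-21560/26469 → turn -1·90°
n=6: pose=(1,-6,S); sL=32/73, sR=160/313; mL=15856/22849, mR=1664/22849; mL+mR=240/313 → advance +1; mR−mL=-14192/22849 → turn -1·90°

0 32/37 160/233 10416/8621 -1536/8621 0 -7 N
1 80/153 80/173 19960/26469 -1600/26469 0 -6 E
2 32/73 160/313 15856/22849 1664/22849 1 -6 S
3 40/61 4/5 322/305 44/305 1 -7 W
4 32/37 160/233 10416/8621 -1536/8621 0 -7 N
5 80/153 80/173 19960/26469 -1600/26469 0 -6 E
6 32/73 160/313 15856/22849 1664/22849 1 -6 S
final 1 -7 W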